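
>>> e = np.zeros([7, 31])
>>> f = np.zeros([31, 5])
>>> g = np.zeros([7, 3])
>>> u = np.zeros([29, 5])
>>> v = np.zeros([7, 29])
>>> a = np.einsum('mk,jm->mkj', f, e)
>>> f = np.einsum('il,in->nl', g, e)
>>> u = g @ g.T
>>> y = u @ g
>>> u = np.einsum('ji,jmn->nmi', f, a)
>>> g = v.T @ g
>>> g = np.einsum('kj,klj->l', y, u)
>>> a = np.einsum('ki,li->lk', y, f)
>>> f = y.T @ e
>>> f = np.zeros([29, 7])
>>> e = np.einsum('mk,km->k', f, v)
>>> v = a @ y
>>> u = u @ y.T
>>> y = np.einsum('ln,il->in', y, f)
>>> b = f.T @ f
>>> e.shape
(7,)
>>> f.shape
(29, 7)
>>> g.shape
(5,)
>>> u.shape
(7, 5, 7)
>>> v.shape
(31, 3)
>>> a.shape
(31, 7)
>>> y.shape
(29, 3)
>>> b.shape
(7, 7)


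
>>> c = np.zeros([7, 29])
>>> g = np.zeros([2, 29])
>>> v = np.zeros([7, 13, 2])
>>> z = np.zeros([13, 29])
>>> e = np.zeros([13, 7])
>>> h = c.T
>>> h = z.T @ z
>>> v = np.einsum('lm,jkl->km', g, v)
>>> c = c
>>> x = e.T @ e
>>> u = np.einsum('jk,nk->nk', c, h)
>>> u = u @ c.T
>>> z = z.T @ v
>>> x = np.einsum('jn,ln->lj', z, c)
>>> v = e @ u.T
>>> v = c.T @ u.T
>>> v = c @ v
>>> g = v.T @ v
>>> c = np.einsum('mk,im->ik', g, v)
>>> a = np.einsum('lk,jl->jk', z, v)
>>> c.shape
(7, 29)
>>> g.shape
(29, 29)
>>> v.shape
(7, 29)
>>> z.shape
(29, 29)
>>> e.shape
(13, 7)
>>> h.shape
(29, 29)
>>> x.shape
(7, 29)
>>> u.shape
(29, 7)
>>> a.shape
(7, 29)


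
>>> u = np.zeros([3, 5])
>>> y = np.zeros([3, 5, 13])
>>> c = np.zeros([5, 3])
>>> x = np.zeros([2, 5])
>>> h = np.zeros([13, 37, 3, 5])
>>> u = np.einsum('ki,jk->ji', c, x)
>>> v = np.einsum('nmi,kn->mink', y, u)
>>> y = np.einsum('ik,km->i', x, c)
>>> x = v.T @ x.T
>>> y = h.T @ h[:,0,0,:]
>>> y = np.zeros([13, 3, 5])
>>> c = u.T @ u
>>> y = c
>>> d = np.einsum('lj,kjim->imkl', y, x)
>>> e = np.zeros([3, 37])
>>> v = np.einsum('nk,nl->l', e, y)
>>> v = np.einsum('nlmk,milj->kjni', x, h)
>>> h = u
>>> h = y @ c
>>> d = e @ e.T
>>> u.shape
(2, 3)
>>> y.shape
(3, 3)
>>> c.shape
(3, 3)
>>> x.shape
(2, 3, 13, 2)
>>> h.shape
(3, 3)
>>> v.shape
(2, 5, 2, 37)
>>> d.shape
(3, 3)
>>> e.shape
(3, 37)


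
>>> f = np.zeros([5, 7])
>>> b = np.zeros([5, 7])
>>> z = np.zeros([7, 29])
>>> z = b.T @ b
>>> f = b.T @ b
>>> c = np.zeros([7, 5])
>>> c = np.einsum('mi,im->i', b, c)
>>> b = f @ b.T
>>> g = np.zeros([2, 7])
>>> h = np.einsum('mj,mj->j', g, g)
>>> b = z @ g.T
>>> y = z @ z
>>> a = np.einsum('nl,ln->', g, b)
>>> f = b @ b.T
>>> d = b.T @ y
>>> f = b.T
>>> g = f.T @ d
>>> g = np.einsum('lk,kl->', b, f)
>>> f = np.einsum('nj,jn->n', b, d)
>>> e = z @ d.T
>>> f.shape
(7,)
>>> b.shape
(7, 2)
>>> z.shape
(7, 7)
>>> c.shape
(7,)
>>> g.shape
()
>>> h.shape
(7,)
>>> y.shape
(7, 7)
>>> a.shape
()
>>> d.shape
(2, 7)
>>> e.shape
(7, 2)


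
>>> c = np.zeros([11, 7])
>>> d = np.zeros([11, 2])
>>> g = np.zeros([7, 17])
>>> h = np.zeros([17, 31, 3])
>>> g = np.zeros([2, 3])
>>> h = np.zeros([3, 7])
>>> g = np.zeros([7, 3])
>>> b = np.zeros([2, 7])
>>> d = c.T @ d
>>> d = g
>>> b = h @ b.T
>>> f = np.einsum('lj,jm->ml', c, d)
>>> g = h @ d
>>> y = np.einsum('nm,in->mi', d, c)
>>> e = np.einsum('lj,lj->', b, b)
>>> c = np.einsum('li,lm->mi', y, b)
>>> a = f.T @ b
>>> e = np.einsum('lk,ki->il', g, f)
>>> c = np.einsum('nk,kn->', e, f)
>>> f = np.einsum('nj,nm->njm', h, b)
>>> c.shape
()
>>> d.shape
(7, 3)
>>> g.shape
(3, 3)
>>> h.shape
(3, 7)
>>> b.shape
(3, 2)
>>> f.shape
(3, 7, 2)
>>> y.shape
(3, 11)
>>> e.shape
(11, 3)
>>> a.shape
(11, 2)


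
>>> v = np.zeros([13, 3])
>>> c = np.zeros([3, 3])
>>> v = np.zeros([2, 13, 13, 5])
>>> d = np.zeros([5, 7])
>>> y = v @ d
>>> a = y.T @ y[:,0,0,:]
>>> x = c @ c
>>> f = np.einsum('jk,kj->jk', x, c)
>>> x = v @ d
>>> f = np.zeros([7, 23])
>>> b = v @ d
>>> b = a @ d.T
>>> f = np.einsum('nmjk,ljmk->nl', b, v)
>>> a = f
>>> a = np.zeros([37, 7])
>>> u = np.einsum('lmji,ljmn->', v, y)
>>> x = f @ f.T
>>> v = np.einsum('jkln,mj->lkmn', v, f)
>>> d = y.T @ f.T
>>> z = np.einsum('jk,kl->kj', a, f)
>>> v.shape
(13, 13, 7, 5)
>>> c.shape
(3, 3)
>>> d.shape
(7, 13, 13, 7)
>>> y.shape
(2, 13, 13, 7)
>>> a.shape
(37, 7)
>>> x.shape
(7, 7)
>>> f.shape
(7, 2)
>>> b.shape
(7, 13, 13, 5)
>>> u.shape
()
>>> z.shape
(7, 37)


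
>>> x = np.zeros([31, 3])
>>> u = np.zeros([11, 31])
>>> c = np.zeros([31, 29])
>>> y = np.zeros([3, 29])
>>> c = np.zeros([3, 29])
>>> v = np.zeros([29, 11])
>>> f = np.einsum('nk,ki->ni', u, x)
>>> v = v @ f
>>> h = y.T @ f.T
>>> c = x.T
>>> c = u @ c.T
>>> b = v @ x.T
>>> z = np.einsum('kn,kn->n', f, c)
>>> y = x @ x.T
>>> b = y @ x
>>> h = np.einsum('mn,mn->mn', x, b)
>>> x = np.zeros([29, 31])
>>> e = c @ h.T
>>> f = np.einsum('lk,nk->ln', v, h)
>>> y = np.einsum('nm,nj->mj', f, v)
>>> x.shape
(29, 31)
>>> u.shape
(11, 31)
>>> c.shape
(11, 3)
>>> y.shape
(31, 3)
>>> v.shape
(29, 3)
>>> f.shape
(29, 31)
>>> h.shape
(31, 3)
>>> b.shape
(31, 3)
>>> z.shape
(3,)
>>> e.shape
(11, 31)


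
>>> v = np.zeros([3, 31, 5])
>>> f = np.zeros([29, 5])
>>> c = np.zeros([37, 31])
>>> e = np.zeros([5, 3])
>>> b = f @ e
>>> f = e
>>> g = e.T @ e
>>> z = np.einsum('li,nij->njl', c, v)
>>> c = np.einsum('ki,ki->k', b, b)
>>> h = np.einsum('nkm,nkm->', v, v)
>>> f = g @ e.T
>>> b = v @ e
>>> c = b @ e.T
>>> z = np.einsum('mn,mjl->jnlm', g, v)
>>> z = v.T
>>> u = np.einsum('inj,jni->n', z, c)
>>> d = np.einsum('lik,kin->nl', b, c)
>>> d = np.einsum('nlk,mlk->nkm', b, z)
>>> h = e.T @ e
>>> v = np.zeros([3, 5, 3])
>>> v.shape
(3, 5, 3)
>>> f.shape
(3, 5)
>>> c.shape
(3, 31, 5)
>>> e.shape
(5, 3)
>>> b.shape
(3, 31, 3)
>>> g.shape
(3, 3)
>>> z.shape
(5, 31, 3)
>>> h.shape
(3, 3)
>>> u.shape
(31,)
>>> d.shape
(3, 3, 5)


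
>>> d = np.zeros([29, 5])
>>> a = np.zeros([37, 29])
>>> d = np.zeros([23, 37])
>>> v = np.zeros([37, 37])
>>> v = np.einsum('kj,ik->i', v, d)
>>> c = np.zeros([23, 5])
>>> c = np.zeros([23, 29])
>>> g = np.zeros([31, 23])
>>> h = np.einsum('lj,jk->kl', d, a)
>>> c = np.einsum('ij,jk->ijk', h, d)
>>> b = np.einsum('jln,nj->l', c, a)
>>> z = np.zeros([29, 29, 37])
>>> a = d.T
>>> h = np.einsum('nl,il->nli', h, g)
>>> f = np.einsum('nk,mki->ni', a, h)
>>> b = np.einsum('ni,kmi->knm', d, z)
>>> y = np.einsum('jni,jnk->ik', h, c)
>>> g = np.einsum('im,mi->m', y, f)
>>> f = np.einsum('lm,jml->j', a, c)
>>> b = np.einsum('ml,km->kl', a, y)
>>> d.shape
(23, 37)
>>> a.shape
(37, 23)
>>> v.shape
(23,)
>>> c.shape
(29, 23, 37)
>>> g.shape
(37,)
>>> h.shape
(29, 23, 31)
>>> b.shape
(31, 23)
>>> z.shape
(29, 29, 37)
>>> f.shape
(29,)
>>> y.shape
(31, 37)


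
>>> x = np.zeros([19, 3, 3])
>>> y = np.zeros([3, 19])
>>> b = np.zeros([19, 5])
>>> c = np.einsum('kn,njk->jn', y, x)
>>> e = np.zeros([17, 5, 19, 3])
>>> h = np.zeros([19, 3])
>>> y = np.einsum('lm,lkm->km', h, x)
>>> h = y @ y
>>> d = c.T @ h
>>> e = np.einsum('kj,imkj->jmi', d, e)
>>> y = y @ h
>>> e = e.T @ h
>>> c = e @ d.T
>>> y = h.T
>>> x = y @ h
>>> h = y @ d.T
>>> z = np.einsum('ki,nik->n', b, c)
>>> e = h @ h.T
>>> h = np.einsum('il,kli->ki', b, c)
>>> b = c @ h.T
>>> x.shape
(3, 3)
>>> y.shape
(3, 3)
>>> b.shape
(17, 5, 17)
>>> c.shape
(17, 5, 19)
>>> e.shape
(3, 3)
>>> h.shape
(17, 19)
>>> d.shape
(19, 3)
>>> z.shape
(17,)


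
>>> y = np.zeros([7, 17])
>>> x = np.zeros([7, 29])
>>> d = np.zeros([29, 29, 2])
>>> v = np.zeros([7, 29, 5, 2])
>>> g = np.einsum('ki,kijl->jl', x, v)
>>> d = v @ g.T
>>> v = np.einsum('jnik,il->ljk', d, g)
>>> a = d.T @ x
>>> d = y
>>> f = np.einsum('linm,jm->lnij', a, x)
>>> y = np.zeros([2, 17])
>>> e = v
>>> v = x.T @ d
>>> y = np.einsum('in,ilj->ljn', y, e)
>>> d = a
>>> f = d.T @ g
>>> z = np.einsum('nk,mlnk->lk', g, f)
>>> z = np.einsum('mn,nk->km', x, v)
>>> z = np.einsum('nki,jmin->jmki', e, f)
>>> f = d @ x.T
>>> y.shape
(7, 5, 17)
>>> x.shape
(7, 29)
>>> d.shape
(5, 5, 29, 29)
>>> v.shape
(29, 17)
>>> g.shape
(5, 2)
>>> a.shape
(5, 5, 29, 29)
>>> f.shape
(5, 5, 29, 7)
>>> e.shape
(2, 7, 5)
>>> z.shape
(29, 29, 7, 5)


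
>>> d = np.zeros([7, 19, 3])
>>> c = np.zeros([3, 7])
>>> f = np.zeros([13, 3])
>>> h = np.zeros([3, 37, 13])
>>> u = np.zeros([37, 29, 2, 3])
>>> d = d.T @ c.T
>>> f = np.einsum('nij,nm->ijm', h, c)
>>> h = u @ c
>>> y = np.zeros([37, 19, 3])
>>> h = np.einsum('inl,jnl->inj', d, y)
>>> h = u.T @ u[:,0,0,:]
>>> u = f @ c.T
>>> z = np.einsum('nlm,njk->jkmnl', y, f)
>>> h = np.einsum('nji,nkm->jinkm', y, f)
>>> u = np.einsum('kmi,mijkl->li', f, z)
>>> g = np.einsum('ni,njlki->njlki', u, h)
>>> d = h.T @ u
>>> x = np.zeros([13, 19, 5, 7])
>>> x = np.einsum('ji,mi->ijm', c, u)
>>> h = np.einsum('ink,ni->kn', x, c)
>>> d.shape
(7, 13, 37, 3, 7)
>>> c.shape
(3, 7)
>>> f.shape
(37, 13, 7)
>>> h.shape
(19, 3)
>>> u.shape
(19, 7)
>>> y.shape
(37, 19, 3)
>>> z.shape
(13, 7, 3, 37, 19)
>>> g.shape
(19, 3, 37, 13, 7)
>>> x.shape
(7, 3, 19)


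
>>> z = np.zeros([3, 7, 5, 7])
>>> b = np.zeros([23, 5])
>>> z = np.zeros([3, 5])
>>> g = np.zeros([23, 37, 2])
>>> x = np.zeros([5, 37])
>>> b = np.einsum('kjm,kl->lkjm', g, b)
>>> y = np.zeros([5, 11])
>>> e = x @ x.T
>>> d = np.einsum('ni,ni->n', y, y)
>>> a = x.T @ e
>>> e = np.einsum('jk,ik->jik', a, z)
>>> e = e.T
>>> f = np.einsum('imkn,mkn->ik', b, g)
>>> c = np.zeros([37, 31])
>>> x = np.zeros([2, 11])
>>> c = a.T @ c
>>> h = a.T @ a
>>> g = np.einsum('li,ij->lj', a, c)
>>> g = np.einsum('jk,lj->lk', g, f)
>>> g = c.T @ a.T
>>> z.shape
(3, 5)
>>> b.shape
(5, 23, 37, 2)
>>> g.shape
(31, 37)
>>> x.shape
(2, 11)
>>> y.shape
(5, 11)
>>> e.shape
(5, 3, 37)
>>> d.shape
(5,)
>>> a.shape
(37, 5)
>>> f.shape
(5, 37)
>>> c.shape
(5, 31)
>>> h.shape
(5, 5)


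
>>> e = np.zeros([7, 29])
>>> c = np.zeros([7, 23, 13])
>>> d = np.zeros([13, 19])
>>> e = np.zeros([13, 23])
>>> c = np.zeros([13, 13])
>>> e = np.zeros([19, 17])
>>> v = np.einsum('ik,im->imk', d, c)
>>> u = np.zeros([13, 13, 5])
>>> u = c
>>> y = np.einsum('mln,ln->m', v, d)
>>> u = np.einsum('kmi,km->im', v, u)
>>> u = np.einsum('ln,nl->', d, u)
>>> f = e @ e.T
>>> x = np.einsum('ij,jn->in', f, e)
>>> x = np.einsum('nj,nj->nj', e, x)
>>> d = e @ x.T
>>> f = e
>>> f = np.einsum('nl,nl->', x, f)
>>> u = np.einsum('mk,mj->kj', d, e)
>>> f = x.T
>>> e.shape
(19, 17)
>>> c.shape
(13, 13)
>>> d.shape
(19, 19)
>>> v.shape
(13, 13, 19)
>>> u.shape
(19, 17)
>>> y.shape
(13,)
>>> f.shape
(17, 19)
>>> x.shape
(19, 17)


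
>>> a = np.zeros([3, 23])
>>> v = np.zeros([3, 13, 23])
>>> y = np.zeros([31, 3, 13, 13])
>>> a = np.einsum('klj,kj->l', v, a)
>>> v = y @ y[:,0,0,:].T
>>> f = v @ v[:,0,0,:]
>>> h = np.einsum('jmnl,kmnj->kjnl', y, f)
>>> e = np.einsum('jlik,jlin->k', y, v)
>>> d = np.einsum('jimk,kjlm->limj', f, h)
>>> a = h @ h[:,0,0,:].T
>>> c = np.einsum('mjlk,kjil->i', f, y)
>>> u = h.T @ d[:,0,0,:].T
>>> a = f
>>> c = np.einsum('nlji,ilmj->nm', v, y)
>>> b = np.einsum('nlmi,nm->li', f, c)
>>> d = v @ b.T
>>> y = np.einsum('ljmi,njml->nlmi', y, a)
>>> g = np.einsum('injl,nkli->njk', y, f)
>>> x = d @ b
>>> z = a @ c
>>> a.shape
(31, 3, 13, 31)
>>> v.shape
(31, 3, 13, 31)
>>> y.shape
(31, 31, 13, 13)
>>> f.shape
(31, 3, 13, 31)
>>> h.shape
(31, 31, 13, 13)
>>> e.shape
(13,)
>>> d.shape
(31, 3, 13, 3)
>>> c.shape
(31, 13)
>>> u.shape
(13, 13, 31, 13)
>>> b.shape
(3, 31)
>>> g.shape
(31, 13, 3)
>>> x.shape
(31, 3, 13, 31)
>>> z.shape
(31, 3, 13, 13)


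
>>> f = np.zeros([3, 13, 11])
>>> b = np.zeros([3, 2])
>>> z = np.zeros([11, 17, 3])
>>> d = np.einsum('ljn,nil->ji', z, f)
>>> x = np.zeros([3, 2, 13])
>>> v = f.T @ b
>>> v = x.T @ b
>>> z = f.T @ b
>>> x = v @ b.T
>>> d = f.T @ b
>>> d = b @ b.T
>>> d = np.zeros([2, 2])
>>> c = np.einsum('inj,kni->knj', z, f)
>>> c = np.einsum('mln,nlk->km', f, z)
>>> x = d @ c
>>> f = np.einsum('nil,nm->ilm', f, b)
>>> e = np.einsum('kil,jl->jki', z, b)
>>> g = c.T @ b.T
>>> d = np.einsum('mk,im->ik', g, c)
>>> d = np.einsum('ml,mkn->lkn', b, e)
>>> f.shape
(13, 11, 2)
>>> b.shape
(3, 2)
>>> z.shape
(11, 13, 2)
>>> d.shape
(2, 11, 13)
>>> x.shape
(2, 3)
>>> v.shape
(13, 2, 2)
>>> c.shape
(2, 3)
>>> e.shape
(3, 11, 13)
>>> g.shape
(3, 3)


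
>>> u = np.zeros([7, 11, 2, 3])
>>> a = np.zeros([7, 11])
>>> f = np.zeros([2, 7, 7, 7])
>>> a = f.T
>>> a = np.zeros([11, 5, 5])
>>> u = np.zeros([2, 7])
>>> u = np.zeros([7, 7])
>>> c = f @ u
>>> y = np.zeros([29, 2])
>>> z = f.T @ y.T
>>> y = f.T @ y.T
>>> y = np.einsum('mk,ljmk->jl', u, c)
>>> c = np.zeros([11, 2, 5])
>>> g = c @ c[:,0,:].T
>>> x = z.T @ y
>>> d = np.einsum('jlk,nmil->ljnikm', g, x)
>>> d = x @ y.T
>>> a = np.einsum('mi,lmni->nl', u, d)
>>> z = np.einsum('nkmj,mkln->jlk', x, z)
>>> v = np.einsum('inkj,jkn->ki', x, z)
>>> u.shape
(7, 7)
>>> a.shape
(7, 29)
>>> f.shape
(2, 7, 7, 7)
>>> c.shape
(11, 2, 5)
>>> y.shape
(7, 2)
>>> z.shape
(2, 7, 7)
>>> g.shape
(11, 2, 11)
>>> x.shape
(29, 7, 7, 2)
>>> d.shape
(29, 7, 7, 7)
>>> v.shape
(7, 29)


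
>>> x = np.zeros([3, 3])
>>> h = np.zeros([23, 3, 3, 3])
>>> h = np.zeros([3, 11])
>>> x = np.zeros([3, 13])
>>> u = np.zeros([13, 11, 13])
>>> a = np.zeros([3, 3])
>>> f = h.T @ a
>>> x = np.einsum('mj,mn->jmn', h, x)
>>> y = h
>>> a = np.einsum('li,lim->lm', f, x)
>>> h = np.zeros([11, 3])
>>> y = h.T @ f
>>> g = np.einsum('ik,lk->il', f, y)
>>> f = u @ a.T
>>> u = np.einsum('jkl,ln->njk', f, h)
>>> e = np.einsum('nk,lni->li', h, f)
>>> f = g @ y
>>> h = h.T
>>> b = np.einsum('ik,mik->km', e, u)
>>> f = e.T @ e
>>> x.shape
(11, 3, 13)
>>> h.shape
(3, 11)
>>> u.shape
(3, 13, 11)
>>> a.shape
(11, 13)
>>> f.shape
(11, 11)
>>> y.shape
(3, 3)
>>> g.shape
(11, 3)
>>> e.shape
(13, 11)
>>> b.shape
(11, 3)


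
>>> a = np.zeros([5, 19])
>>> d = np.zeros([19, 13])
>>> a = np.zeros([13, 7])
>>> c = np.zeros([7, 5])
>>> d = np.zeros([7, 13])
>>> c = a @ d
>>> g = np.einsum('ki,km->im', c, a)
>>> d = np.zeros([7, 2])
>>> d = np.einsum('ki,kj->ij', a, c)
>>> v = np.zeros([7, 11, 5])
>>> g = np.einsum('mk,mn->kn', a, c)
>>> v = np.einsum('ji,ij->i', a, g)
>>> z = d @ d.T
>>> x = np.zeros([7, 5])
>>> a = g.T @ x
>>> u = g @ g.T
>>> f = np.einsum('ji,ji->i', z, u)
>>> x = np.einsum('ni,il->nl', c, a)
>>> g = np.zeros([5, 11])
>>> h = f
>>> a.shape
(13, 5)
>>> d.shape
(7, 13)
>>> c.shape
(13, 13)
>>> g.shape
(5, 11)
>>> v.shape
(7,)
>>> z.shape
(7, 7)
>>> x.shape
(13, 5)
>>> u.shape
(7, 7)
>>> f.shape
(7,)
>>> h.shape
(7,)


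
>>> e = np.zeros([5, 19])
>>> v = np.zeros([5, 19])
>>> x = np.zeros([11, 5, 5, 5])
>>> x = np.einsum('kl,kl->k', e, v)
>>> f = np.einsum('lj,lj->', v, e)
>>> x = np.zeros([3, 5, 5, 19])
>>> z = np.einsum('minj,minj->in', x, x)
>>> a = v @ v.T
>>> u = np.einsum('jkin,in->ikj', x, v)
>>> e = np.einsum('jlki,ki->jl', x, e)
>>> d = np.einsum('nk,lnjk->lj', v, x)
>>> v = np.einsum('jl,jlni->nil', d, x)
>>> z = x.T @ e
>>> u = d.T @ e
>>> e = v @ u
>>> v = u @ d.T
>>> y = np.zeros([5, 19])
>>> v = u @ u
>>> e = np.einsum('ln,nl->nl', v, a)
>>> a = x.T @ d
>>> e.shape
(5, 5)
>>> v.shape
(5, 5)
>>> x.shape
(3, 5, 5, 19)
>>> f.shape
()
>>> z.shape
(19, 5, 5, 5)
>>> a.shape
(19, 5, 5, 5)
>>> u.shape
(5, 5)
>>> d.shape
(3, 5)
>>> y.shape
(5, 19)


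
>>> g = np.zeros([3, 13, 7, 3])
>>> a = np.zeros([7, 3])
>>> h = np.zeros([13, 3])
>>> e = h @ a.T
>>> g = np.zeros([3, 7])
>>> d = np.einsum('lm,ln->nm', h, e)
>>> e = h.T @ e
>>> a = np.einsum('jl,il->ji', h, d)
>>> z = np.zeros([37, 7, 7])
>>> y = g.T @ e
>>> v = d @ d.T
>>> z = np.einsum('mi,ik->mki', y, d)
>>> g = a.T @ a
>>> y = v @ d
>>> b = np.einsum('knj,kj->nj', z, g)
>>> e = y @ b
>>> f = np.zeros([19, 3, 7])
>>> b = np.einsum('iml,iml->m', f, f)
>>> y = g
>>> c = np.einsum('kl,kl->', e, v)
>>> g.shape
(7, 7)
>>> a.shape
(13, 7)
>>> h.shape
(13, 3)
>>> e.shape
(7, 7)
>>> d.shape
(7, 3)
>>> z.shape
(7, 3, 7)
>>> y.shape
(7, 7)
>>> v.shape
(7, 7)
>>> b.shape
(3,)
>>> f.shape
(19, 3, 7)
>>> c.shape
()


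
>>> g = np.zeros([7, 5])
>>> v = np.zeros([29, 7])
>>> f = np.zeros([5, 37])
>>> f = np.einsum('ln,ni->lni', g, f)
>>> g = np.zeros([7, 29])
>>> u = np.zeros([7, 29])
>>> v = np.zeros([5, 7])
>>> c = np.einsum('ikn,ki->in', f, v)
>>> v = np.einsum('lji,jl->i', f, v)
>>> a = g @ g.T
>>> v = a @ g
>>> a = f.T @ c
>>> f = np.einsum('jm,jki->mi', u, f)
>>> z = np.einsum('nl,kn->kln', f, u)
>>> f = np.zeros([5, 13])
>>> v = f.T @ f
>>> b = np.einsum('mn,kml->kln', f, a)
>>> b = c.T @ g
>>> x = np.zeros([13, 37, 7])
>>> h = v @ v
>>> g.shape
(7, 29)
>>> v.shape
(13, 13)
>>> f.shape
(5, 13)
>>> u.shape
(7, 29)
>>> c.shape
(7, 37)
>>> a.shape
(37, 5, 37)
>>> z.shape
(7, 37, 29)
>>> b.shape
(37, 29)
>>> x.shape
(13, 37, 7)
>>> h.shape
(13, 13)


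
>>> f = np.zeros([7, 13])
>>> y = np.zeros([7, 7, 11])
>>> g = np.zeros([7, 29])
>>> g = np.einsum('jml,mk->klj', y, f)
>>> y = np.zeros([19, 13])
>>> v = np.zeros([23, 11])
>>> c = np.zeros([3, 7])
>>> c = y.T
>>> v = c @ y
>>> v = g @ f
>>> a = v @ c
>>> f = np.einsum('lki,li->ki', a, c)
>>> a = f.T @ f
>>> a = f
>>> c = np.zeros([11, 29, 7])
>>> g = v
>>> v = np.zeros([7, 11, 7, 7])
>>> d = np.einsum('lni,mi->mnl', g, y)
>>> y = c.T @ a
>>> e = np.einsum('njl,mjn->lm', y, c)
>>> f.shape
(11, 19)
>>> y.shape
(7, 29, 19)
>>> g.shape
(13, 11, 13)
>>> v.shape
(7, 11, 7, 7)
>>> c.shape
(11, 29, 7)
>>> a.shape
(11, 19)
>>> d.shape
(19, 11, 13)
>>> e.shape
(19, 11)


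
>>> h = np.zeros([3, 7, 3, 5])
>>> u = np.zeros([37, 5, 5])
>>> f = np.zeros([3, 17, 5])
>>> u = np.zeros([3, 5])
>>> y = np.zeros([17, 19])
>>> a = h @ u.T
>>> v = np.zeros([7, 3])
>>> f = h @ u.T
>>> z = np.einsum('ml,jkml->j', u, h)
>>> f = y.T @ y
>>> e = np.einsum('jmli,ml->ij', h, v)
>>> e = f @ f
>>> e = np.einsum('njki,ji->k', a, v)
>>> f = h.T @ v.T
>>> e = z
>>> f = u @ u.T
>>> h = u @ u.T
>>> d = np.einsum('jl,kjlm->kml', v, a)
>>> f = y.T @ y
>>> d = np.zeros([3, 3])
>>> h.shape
(3, 3)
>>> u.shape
(3, 5)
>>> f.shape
(19, 19)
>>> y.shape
(17, 19)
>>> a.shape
(3, 7, 3, 3)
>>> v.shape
(7, 3)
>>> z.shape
(3,)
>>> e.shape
(3,)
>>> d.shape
(3, 3)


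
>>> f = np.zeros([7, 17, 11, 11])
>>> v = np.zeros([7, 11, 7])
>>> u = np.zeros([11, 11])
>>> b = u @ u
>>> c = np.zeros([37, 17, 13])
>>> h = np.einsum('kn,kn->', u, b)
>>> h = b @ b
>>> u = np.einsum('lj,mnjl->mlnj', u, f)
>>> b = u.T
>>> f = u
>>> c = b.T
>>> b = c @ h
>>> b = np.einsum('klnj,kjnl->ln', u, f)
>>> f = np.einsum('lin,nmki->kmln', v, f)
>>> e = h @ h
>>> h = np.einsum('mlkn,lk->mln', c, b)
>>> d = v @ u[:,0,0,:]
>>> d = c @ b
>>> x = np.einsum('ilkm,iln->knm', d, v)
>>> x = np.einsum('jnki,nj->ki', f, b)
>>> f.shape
(17, 11, 7, 7)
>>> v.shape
(7, 11, 7)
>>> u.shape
(7, 11, 17, 11)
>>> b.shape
(11, 17)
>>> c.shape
(7, 11, 17, 11)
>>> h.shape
(7, 11, 11)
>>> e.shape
(11, 11)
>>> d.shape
(7, 11, 17, 17)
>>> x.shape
(7, 7)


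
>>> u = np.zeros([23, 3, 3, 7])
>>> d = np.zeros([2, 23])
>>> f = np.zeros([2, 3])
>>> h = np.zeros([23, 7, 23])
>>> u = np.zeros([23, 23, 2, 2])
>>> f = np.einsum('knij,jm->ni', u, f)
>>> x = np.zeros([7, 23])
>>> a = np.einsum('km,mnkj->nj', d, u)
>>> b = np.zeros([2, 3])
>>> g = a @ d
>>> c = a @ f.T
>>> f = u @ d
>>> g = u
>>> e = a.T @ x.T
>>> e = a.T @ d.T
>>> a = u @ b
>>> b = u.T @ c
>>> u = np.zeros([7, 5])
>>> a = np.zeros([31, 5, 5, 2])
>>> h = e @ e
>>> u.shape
(7, 5)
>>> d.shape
(2, 23)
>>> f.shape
(23, 23, 2, 23)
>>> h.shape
(2, 2)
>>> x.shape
(7, 23)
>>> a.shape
(31, 5, 5, 2)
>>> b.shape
(2, 2, 23, 23)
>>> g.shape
(23, 23, 2, 2)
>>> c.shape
(23, 23)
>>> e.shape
(2, 2)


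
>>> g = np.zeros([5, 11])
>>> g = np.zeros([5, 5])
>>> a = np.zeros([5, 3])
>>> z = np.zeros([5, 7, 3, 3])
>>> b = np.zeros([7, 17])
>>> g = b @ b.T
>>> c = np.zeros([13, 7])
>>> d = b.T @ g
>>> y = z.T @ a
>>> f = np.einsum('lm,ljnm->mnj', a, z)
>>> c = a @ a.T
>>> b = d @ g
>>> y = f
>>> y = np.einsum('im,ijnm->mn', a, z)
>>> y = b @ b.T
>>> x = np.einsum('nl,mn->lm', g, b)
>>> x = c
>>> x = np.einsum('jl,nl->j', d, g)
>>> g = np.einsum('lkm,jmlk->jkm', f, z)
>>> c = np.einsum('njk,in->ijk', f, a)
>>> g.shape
(5, 3, 7)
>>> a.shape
(5, 3)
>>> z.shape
(5, 7, 3, 3)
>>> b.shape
(17, 7)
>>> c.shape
(5, 3, 7)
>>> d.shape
(17, 7)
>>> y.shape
(17, 17)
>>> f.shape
(3, 3, 7)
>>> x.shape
(17,)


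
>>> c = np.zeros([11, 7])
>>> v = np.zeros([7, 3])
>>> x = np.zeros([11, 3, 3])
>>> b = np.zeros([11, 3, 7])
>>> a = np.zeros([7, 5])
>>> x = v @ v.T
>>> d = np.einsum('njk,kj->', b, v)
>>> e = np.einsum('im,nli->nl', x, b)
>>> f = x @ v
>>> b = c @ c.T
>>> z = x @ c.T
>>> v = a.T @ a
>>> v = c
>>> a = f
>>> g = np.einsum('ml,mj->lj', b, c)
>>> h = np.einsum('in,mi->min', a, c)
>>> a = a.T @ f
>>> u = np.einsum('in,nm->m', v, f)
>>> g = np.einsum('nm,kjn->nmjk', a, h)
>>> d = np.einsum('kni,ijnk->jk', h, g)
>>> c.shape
(11, 7)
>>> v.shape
(11, 7)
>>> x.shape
(7, 7)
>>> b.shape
(11, 11)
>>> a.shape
(3, 3)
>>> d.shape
(3, 11)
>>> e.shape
(11, 3)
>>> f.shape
(7, 3)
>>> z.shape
(7, 11)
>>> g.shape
(3, 3, 7, 11)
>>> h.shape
(11, 7, 3)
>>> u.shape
(3,)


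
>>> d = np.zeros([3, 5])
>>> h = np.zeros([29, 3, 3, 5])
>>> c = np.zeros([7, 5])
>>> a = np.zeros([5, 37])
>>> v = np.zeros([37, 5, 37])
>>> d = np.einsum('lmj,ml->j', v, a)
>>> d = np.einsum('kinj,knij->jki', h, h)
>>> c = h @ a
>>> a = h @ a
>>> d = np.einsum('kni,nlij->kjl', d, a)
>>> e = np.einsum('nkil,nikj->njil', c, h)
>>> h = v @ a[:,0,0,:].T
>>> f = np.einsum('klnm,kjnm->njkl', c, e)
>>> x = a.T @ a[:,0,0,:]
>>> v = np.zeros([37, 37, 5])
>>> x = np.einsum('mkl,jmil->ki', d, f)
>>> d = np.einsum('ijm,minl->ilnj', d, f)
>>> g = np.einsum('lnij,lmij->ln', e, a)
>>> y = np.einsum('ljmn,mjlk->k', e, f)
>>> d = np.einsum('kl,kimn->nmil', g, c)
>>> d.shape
(37, 3, 3, 5)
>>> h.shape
(37, 5, 29)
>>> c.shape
(29, 3, 3, 37)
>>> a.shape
(29, 3, 3, 37)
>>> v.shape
(37, 37, 5)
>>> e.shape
(29, 5, 3, 37)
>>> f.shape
(3, 5, 29, 3)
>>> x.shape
(37, 29)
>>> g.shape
(29, 5)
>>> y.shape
(3,)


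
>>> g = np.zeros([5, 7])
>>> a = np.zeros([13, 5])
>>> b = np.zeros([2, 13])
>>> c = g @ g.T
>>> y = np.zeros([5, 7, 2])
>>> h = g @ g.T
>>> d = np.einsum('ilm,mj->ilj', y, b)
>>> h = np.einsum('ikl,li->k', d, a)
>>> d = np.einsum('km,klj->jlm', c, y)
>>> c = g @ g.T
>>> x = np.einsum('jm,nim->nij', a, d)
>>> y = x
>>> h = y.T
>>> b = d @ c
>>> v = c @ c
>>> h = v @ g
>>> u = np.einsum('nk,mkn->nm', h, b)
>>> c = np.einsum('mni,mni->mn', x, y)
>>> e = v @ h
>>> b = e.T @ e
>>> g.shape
(5, 7)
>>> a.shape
(13, 5)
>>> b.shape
(7, 7)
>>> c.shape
(2, 7)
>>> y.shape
(2, 7, 13)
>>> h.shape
(5, 7)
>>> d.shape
(2, 7, 5)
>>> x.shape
(2, 7, 13)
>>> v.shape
(5, 5)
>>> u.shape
(5, 2)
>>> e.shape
(5, 7)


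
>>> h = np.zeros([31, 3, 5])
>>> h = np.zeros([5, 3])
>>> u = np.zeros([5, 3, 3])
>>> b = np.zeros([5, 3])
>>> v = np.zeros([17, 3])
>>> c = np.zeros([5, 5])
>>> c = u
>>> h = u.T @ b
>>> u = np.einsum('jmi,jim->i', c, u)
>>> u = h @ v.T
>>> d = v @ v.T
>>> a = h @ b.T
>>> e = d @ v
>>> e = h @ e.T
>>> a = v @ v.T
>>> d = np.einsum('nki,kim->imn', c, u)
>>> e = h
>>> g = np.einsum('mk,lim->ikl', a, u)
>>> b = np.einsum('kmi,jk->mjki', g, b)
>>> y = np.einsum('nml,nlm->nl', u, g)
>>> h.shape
(3, 3, 3)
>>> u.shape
(3, 3, 17)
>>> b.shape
(17, 5, 3, 3)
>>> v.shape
(17, 3)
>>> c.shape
(5, 3, 3)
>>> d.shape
(3, 17, 5)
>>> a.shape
(17, 17)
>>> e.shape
(3, 3, 3)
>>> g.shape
(3, 17, 3)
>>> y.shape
(3, 17)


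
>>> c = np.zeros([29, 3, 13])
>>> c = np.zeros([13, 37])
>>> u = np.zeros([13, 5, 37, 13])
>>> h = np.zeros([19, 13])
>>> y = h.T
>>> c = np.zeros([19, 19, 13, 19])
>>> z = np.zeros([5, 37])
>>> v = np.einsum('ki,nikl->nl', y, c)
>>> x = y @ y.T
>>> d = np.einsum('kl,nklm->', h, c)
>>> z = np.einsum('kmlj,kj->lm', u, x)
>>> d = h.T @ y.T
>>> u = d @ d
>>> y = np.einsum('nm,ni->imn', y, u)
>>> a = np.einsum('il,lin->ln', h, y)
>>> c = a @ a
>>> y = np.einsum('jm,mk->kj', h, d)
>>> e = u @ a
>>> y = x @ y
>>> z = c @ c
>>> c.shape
(13, 13)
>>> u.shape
(13, 13)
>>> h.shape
(19, 13)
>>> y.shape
(13, 19)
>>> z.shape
(13, 13)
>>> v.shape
(19, 19)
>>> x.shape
(13, 13)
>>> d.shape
(13, 13)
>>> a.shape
(13, 13)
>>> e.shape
(13, 13)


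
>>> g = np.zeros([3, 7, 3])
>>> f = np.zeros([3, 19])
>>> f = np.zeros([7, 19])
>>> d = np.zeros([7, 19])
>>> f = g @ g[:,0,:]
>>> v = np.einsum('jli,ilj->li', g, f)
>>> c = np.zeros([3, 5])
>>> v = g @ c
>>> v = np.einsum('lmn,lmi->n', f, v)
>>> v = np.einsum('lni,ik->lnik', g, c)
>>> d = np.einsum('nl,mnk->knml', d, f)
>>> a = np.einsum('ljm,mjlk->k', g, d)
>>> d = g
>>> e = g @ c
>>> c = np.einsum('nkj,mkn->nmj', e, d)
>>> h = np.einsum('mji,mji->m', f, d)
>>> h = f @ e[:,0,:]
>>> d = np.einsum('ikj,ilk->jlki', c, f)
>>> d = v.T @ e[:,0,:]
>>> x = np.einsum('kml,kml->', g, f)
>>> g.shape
(3, 7, 3)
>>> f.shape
(3, 7, 3)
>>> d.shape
(5, 3, 7, 5)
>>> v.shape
(3, 7, 3, 5)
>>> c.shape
(3, 3, 5)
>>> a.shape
(19,)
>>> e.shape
(3, 7, 5)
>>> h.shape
(3, 7, 5)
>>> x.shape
()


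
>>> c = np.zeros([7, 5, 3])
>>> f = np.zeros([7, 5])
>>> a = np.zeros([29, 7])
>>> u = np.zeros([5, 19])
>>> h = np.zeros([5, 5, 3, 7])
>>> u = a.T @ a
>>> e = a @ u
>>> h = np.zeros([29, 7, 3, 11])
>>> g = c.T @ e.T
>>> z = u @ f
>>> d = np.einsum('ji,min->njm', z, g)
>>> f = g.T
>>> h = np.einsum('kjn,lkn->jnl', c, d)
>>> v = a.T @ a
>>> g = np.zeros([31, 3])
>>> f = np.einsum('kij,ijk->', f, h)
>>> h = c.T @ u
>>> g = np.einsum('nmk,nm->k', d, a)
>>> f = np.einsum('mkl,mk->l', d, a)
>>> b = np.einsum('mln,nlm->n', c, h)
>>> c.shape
(7, 5, 3)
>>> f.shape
(3,)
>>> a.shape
(29, 7)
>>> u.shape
(7, 7)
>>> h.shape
(3, 5, 7)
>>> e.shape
(29, 7)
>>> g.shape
(3,)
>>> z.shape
(7, 5)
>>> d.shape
(29, 7, 3)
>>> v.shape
(7, 7)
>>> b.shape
(3,)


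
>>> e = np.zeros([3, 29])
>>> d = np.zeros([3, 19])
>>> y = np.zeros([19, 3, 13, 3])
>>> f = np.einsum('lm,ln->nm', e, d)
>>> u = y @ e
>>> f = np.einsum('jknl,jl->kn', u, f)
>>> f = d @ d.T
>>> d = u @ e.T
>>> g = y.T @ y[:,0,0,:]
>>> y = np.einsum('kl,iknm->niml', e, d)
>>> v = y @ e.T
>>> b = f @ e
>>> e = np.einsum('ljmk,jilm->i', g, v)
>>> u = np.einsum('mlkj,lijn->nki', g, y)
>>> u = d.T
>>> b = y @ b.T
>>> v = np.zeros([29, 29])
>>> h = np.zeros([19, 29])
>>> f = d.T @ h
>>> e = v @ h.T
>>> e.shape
(29, 19)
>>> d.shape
(19, 3, 13, 3)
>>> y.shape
(13, 19, 3, 29)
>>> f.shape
(3, 13, 3, 29)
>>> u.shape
(3, 13, 3, 19)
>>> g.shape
(3, 13, 3, 3)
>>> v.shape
(29, 29)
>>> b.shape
(13, 19, 3, 3)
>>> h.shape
(19, 29)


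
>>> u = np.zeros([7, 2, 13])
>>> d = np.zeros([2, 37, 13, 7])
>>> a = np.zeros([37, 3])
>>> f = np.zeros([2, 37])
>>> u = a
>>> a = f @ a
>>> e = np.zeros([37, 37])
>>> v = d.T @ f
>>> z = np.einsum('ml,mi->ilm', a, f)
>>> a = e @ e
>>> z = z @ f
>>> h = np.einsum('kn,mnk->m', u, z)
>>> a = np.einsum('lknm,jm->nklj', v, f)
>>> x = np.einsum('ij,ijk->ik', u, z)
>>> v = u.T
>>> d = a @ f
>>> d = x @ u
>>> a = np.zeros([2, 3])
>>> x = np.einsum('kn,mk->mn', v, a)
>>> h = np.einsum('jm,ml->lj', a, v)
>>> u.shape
(37, 3)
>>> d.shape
(37, 3)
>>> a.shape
(2, 3)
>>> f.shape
(2, 37)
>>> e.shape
(37, 37)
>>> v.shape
(3, 37)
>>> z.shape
(37, 3, 37)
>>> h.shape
(37, 2)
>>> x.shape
(2, 37)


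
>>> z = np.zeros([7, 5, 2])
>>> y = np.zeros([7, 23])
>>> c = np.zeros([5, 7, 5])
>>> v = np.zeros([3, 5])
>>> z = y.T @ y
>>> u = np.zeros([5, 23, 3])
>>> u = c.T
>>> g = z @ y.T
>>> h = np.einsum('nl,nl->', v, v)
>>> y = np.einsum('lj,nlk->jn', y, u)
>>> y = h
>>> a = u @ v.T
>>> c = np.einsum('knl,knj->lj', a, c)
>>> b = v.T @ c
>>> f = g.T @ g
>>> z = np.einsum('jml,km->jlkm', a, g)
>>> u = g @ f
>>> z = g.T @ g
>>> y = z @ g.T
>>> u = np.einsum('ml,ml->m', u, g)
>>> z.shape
(7, 7)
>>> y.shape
(7, 23)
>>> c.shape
(3, 5)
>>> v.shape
(3, 5)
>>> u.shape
(23,)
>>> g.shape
(23, 7)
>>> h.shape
()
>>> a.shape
(5, 7, 3)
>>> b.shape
(5, 5)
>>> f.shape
(7, 7)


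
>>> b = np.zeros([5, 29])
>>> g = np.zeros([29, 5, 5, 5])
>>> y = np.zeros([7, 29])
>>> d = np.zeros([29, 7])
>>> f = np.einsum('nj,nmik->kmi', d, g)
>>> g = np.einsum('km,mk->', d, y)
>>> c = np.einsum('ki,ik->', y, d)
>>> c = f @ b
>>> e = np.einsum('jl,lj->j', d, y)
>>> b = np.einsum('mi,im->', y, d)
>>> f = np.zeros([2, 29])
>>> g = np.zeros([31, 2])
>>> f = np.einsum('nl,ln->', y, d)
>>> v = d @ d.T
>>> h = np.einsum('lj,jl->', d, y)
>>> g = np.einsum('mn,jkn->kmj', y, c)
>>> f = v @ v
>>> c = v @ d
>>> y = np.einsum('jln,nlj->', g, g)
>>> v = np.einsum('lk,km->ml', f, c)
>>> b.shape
()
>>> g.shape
(5, 7, 5)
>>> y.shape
()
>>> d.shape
(29, 7)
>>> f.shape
(29, 29)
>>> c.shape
(29, 7)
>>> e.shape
(29,)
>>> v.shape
(7, 29)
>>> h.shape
()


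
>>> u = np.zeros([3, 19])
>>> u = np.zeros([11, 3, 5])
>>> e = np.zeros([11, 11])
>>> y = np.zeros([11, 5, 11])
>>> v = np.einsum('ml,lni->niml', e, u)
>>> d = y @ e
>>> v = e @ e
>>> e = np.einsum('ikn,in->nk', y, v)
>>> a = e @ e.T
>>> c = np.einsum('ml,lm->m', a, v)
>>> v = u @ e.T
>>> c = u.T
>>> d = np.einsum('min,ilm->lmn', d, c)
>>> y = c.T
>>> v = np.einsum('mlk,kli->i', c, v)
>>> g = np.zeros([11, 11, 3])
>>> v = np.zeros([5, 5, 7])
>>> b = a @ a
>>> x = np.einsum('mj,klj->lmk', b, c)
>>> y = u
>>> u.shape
(11, 3, 5)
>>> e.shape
(11, 5)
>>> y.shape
(11, 3, 5)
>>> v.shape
(5, 5, 7)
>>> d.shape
(3, 11, 11)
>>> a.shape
(11, 11)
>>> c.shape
(5, 3, 11)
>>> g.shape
(11, 11, 3)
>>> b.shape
(11, 11)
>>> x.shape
(3, 11, 5)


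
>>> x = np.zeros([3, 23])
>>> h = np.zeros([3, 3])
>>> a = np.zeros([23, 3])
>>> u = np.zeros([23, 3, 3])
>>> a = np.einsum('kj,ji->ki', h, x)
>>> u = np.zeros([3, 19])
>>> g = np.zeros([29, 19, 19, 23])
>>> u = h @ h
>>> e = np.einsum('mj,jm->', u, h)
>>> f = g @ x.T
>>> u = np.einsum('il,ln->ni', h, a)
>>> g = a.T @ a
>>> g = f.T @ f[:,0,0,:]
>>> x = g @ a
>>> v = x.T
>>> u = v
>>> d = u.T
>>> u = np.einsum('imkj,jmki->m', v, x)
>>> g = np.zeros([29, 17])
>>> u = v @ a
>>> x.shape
(3, 19, 19, 23)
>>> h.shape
(3, 3)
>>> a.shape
(3, 23)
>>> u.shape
(23, 19, 19, 23)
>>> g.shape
(29, 17)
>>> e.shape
()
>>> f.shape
(29, 19, 19, 3)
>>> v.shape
(23, 19, 19, 3)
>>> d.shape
(3, 19, 19, 23)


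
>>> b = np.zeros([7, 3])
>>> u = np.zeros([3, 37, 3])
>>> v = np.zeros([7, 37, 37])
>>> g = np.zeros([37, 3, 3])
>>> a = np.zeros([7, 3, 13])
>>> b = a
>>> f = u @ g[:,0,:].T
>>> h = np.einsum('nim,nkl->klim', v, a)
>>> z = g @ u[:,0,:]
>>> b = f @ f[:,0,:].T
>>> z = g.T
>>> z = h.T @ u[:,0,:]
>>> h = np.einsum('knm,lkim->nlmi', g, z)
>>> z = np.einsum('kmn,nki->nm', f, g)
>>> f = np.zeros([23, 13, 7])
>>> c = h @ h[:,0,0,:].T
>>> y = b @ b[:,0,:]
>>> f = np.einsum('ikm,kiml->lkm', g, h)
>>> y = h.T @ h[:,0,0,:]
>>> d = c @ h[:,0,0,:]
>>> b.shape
(3, 37, 3)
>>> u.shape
(3, 37, 3)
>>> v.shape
(7, 37, 37)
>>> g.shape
(37, 3, 3)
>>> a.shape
(7, 3, 13)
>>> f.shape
(13, 3, 3)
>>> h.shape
(3, 37, 3, 13)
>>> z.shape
(37, 37)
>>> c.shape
(3, 37, 3, 3)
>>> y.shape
(13, 3, 37, 13)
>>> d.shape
(3, 37, 3, 13)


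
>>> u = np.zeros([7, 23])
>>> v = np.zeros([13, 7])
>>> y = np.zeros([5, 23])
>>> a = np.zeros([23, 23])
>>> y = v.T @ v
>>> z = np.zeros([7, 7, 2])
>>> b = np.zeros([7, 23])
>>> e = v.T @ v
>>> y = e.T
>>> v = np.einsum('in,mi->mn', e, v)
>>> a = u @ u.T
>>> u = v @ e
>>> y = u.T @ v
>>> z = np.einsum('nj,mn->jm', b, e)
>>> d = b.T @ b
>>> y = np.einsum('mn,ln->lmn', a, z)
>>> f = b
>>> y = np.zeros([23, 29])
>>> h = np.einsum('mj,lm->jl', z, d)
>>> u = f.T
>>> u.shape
(23, 7)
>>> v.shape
(13, 7)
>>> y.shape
(23, 29)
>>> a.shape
(7, 7)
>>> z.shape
(23, 7)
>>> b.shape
(7, 23)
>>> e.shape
(7, 7)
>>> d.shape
(23, 23)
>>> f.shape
(7, 23)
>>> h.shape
(7, 23)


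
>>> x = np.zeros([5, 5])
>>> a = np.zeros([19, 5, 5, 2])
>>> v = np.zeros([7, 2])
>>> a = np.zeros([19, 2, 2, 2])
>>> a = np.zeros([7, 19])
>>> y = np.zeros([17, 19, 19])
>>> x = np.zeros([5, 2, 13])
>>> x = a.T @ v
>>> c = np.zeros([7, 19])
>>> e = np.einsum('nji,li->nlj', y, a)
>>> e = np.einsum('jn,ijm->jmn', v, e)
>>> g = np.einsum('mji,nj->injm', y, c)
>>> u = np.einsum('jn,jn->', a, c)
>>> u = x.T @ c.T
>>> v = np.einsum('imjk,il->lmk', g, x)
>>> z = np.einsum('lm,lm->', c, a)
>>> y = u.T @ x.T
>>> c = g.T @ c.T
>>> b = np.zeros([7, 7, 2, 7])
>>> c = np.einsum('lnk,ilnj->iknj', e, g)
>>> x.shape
(19, 2)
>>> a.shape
(7, 19)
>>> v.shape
(2, 7, 17)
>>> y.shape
(7, 19)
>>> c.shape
(19, 2, 19, 17)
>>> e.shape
(7, 19, 2)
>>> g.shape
(19, 7, 19, 17)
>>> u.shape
(2, 7)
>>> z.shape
()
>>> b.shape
(7, 7, 2, 7)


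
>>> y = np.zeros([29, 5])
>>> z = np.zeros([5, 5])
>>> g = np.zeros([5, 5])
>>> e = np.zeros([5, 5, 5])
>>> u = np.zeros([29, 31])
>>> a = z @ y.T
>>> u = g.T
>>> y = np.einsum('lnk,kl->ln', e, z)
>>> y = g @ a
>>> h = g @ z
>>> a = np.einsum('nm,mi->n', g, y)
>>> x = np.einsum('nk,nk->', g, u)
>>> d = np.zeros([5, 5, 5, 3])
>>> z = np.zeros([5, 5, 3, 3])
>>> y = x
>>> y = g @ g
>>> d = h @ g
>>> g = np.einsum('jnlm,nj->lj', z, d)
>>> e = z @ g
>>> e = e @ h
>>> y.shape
(5, 5)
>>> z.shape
(5, 5, 3, 3)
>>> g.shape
(3, 5)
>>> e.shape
(5, 5, 3, 5)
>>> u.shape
(5, 5)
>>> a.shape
(5,)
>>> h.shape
(5, 5)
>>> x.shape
()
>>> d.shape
(5, 5)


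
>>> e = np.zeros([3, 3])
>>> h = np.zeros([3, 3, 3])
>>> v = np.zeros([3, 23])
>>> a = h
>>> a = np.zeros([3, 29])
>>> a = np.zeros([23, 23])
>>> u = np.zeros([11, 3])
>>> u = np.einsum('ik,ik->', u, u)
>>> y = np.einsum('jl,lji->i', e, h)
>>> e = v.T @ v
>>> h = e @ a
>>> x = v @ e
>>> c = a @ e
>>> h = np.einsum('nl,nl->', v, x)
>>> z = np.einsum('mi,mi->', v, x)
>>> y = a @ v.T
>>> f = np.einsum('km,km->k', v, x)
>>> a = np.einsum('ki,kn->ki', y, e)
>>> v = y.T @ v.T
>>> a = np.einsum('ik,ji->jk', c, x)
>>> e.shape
(23, 23)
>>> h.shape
()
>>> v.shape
(3, 3)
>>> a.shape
(3, 23)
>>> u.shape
()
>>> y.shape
(23, 3)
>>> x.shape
(3, 23)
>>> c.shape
(23, 23)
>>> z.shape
()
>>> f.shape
(3,)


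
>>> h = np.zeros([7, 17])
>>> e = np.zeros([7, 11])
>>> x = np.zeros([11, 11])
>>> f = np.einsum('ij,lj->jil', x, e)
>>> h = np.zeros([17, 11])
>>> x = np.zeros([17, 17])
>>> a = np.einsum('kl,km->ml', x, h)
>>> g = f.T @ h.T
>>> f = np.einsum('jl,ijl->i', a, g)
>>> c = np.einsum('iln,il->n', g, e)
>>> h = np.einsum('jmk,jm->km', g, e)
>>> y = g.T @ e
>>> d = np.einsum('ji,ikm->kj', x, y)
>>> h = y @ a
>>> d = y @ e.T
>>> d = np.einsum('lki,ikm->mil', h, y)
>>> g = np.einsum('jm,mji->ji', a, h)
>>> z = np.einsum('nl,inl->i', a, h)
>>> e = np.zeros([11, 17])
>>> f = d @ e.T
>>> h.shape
(17, 11, 17)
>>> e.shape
(11, 17)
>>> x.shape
(17, 17)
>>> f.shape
(11, 17, 11)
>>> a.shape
(11, 17)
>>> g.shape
(11, 17)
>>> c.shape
(17,)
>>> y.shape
(17, 11, 11)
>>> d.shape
(11, 17, 17)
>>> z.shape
(17,)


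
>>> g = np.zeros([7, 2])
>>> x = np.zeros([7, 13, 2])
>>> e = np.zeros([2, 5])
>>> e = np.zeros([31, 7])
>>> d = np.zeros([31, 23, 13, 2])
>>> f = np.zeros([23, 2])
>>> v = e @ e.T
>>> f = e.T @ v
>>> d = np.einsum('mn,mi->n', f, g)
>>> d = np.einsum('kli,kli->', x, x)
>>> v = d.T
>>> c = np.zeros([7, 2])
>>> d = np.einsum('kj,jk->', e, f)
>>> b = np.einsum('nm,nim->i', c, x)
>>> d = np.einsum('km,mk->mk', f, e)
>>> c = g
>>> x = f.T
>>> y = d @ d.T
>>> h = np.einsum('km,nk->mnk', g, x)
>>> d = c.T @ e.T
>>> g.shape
(7, 2)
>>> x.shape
(31, 7)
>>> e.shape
(31, 7)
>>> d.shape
(2, 31)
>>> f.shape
(7, 31)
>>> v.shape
()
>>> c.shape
(7, 2)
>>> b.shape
(13,)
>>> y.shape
(31, 31)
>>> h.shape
(2, 31, 7)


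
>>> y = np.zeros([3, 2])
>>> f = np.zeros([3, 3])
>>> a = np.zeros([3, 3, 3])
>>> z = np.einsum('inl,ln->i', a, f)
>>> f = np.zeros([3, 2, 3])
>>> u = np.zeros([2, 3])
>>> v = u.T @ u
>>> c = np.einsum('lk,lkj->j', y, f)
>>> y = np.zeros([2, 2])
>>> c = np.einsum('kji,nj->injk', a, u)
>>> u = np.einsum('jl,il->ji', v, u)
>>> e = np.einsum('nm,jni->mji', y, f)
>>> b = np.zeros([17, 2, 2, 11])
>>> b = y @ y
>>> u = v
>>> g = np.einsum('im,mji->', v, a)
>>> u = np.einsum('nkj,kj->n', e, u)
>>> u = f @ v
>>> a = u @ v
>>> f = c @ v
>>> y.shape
(2, 2)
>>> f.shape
(3, 2, 3, 3)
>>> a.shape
(3, 2, 3)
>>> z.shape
(3,)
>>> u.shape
(3, 2, 3)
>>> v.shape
(3, 3)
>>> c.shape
(3, 2, 3, 3)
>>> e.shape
(2, 3, 3)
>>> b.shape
(2, 2)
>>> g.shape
()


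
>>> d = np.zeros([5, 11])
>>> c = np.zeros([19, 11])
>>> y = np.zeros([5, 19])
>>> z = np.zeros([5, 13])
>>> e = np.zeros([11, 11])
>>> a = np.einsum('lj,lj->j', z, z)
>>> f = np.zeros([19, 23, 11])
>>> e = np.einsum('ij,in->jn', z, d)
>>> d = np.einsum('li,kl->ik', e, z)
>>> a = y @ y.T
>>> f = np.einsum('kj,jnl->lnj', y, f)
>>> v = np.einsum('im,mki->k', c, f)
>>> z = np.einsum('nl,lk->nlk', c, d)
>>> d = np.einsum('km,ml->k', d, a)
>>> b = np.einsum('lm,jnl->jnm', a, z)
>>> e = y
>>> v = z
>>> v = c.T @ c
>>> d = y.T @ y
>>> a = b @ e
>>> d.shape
(19, 19)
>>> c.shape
(19, 11)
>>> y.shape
(5, 19)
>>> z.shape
(19, 11, 5)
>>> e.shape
(5, 19)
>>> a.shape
(19, 11, 19)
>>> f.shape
(11, 23, 19)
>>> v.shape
(11, 11)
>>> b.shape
(19, 11, 5)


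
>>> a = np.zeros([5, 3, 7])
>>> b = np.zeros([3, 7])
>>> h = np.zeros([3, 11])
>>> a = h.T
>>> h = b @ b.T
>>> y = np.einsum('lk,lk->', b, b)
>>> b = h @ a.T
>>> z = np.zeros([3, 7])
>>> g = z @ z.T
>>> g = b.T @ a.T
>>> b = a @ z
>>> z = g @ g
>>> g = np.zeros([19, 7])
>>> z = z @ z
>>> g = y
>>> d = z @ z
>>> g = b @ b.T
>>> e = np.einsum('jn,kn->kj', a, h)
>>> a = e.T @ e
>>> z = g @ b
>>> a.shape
(11, 11)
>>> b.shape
(11, 7)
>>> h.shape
(3, 3)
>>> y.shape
()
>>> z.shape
(11, 7)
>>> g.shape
(11, 11)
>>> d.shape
(11, 11)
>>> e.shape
(3, 11)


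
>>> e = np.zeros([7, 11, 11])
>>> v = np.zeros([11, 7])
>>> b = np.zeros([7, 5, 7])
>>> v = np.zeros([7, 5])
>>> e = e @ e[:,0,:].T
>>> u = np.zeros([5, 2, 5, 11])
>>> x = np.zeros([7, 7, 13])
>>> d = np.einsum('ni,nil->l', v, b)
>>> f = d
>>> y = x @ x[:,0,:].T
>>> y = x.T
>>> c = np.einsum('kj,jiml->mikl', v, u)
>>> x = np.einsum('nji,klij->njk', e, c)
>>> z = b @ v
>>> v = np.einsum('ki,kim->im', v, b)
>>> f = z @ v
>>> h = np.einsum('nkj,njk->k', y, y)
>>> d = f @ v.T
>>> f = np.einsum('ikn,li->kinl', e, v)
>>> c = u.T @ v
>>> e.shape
(7, 11, 7)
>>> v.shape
(5, 7)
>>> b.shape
(7, 5, 7)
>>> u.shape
(5, 2, 5, 11)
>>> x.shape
(7, 11, 5)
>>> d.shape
(7, 5, 5)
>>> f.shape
(11, 7, 7, 5)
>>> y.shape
(13, 7, 7)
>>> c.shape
(11, 5, 2, 7)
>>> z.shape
(7, 5, 5)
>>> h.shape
(7,)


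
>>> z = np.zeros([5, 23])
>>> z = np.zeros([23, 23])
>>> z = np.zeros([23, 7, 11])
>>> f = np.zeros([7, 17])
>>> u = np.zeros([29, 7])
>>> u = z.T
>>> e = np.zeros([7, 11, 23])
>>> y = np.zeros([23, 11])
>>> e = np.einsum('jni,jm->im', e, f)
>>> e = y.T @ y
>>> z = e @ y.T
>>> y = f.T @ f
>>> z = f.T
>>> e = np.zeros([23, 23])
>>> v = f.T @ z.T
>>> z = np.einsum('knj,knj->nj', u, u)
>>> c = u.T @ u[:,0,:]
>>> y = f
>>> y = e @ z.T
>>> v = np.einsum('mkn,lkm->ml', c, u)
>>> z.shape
(7, 23)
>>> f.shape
(7, 17)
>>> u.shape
(11, 7, 23)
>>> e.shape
(23, 23)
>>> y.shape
(23, 7)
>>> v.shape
(23, 11)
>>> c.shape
(23, 7, 23)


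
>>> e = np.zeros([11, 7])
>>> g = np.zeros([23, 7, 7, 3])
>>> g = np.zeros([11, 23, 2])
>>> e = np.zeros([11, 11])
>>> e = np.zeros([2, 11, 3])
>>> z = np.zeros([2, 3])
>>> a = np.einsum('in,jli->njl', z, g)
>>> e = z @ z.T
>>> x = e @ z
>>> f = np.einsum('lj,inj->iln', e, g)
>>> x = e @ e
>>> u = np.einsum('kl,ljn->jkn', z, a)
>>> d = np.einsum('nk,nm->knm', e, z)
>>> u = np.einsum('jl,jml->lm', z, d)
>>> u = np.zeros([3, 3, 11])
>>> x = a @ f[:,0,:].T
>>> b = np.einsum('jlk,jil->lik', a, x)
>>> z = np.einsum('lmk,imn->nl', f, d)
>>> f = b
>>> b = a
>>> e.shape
(2, 2)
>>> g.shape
(11, 23, 2)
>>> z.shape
(3, 11)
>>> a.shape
(3, 11, 23)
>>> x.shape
(3, 11, 11)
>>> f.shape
(11, 11, 23)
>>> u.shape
(3, 3, 11)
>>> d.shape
(2, 2, 3)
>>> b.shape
(3, 11, 23)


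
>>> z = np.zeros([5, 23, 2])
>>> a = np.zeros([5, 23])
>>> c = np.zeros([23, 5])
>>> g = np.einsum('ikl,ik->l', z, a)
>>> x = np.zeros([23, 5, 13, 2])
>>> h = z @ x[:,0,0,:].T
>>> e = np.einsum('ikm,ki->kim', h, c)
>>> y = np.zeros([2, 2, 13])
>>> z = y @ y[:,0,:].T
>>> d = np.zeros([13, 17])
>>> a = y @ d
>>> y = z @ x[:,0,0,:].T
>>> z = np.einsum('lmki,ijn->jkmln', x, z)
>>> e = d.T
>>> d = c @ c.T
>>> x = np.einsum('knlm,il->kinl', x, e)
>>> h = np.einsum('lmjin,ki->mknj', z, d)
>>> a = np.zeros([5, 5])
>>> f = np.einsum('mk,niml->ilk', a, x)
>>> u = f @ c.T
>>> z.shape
(2, 13, 5, 23, 2)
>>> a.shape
(5, 5)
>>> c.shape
(23, 5)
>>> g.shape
(2,)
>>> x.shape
(23, 17, 5, 13)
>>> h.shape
(13, 23, 2, 5)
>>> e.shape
(17, 13)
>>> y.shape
(2, 2, 23)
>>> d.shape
(23, 23)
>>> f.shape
(17, 13, 5)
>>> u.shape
(17, 13, 23)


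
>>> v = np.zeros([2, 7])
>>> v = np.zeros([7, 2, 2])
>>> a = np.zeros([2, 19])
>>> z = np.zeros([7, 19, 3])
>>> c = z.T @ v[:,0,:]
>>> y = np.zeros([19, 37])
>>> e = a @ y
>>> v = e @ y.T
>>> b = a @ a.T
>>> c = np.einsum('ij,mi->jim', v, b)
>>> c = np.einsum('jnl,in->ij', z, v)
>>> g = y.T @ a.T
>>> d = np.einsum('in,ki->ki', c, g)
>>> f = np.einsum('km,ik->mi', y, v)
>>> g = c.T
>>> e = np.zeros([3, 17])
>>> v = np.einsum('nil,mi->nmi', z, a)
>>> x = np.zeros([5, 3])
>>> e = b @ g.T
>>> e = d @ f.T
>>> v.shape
(7, 2, 19)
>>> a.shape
(2, 19)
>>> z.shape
(7, 19, 3)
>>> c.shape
(2, 7)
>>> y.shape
(19, 37)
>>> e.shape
(37, 37)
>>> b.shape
(2, 2)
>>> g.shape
(7, 2)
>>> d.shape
(37, 2)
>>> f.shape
(37, 2)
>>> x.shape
(5, 3)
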